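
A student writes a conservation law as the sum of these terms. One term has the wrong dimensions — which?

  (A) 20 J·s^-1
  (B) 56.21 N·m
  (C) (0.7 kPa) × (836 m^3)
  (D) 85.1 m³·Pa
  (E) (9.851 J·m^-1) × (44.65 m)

Work out the base dimensions of each:
  (A) J·s⁻¹ = N·m·s⁻¹ = kg·m²·s⁻³
  (B) N·m = kg·m·s⁻²·m = kg·m²·s⁻²
  (C) [kg·m⁻¹·s⁻²] · [m³] = kg·m²·s⁻²
  (D) Pa·m³ = N·m⁻²·m³ = kg·m²·s⁻²
  (E) [kg·m·s⁻²] · [m] = kg·m²·s⁻²
All reduce to kg·m²·s⁻² except (A), which is kg·m²·s⁻³.

(A)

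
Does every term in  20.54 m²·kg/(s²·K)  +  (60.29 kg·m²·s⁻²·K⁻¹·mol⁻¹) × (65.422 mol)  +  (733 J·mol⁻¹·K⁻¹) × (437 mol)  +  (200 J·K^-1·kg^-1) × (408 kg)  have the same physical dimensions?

In SI base units:
  20.54 m²·kg/(s²·K):  kg·m²·s⁻²·K⁻¹
  (60.29 kg·m²·s⁻²·K⁻¹·mol⁻¹) × (65.422 mol):  [kg·m²·s⁻²·K⁻¹·mol⁻¹] · [mol] = kg·m²·s⁻²·K⁻¹
  (733 J·mol⁻¹·K⁻¹) × (437 mol):  [kg·m²·s⁻²·K⁻¹·mol⁻¹] · [mol] = kg·m²·s⁻²·K⁻¹
  (200 J·K^-1·kg^-1) × (408 kg):  [m²·s⁻²·K⁻¹] · [kg] = kg·m²·s⁻²·K⁻¹
Every term reduces to kg·m²·s⁻²·K⁻¹.

Yes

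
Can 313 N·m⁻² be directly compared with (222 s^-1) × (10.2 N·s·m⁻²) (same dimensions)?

Reduce each to base SI dimensions:
  313 N·m⁻²:  N·m⁻² = kg·m·s⁻²·m⁻² = kg·m⁻¹·s⁻²
  (222 s^-1) × (10.2 N·s·m⁻²):  [s⁻¹] · [kg·m⁻¹·s⁻¹] = kg·m⁻¹·s⁻²
Both are kg·m⁻¹·s⁻², so they have the same dimensions and can be added.

Yes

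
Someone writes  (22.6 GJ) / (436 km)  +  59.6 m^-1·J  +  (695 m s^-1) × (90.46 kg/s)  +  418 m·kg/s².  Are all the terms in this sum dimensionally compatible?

Yes

Reduce each to base SI dimensions:
  (22.6 GJ) / (436 km):  [kg·m²·s⁻²] / [m] = kg·m·s⁻²
  59.6 m^-1·J:  J·m⁻¹ = N·m·m⁻¹ = kg·m·s⁻²
  (695 m s^-1) × (90.46 kg/s):  [m·s⁻¹] · [kg·s⁻¹] = kg·m·s⁻²
  418 m·kg/s²:  kg·m·s⁻²
Every term reduces to kg·m·s⁻².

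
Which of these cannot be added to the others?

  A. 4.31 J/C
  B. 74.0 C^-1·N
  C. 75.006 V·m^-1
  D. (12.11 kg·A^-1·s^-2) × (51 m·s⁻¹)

A.

Expand each in SI base units:
  A. J·C⁻¹ = N·m·(s·A)⁻¹ = kg·m²·s⁻³·A⁻¹
  B. N·C⁻¹ = kg·m·s⁻²·(s·A)⁻¹ = kg·m·s⁻³·A⁻¹
  C. V·m⁻¹ = J·C⁻¹·m⁻¹ = kg·m·s⁻³·A⁻¹
  D. [kg·s⁻²·A⁻¹] · [m·s⁻¹] = kg·m·s⁻³·A⁻¹
All reduce to kg·m·s⁻³·A⁻¹ except A., which is kg·m²·s⁻³·A⁻¹.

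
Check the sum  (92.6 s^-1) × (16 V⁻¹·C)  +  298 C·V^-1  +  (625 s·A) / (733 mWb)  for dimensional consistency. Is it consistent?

Reduce each to base SI dimensions:
  (92.6 s^-1) × (16 V⁻¹·C):  [s⁻¹] · [kg⁻¹·m⁻²·s⁴·A²] = kg⁻¹·m⁻²·s³·A²
  298 C·V^-1:  C·V⁻¹ = s·A·(J·C⁻¹)⁻¹ = kg⁻¹·m⁻²·s⁴·A²
  (625 s·A) / (733 mWb):  [s·A] / [kg·m²·s⁻²·A⁻¹] = kg⁻¹·m⁻²·s³·A²
The terms do not share a single dimension (kg⁻¹·m⁻²·s³·A² vs kg⁻¹·m⁻²·s⁴·A²).

No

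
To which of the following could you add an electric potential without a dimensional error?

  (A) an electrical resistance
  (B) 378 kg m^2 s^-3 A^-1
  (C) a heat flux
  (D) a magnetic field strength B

(B)

Reference: [electric potential] = kg·m²·s⁻³·A⁻¹.
Each option:
  (A) [electrical resistance] = kg·m²·s⁻³·A⁻²
  (B) kg·m²·s⁻³·A⁻¹  ← same
  (C) [heat flux] = kg·s⁻³
  (D) [magnetic field strength B] = kg·s⁻²·A⁻¹
Only (B) matches kg·m²·s⁻³·A⁻¹.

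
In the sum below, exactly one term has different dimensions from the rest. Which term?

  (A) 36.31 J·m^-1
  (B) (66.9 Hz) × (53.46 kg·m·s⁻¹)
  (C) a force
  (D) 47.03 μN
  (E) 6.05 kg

(E)

Reduce each to base SI dimensions:
  (A) J·m⁻¹ = N·m·m⁻¹ = kg·m·s⁻²
  (B) [s⁻¹] · [kg·m·s⁻¹] = kg·m·s⁻²
  (C) [force] = kg·m·s⁻²
  (D) N = kg·m·s⁻²
  (E) kg
All reduce to kg·m·s⁻² except (E), which is kg.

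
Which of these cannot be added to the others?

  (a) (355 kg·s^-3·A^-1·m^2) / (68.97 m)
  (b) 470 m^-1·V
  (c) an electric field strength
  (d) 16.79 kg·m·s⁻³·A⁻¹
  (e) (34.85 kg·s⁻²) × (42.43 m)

Expand each in SI base units:
  (a) [kg·m²·s⁻³·A⁻¹] / [m] = kg·m·s⁻³·A⁻¹
  (b) V·m⁻¹ = J·C⁻¹·m⁻¹ = kg·m·s⁻³·A⁻¹
  (c) [electric field strength] = kg·m·s⁻³·A⁻¹
  (d) kg·m·s⁻³·A⁻¹
  (e) [kg·s⁻²] · [m] = kg·m·s⁻²
All reduce to kg·m·s⁻³·A⁻¹ except (e), which is kg·m·s⁻².

(e)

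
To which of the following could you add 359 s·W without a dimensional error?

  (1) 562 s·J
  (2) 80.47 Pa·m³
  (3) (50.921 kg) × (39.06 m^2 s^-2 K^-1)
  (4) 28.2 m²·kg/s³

Reference: W·s = J·s⁻¹·s = kg·m²·s⁻².
Each option:
  (1) J·s = N·m·s = kg·m²·s⁻¹
  (2) Pa·m³ = N·m⁻²·m³ = kg·m²·s⁻²  ← same
  (3) [kg] · [m²·s⁻²·K⁻¹] = kg·m²·s⁻²·K⁻¹
  (4) kg·m²·s⁻³
Only (2) matches kg·m²·s⁻².

(2)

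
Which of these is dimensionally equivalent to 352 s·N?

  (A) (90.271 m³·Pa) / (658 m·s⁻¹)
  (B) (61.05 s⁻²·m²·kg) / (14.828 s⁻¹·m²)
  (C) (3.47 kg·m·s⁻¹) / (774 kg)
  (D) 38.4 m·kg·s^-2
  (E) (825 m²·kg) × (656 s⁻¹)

(A)

Reference: N·s = kg·m·s⁻²·s = kg·m·s⁻¹.
Each option:
  (A) [kg·m²·s⁻²] / [m·s⁻¹] = kg·m·s⁻¹  ← same
  (B) [kg·m²·s⁻²] / [m²·s⁻¹] = kg·s⁻¹
  (C) [kg·m·s⁻¹] / [kg] = m·s⁻¹
  (D) kg·m·s⁻²
  (E) [kg·m²] · [s⁻¹] = kg·m²·s⁻¹
Only (A) matches kg·m·s⁻¹.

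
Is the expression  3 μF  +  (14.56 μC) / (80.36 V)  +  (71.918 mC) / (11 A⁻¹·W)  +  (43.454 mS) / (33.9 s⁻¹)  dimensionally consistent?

Yes

Expand each in SI base units:
  3 μF:  F = C·V⁻¹ = kg⁻¹·m⁻²·s⁴·A²
  (14.56 μC) / (80.36 V):  [s·A] / [kg·m²·s⁻³·A⁻¹] = kg⁻¹·m⁻²·s⁴·A²
  (71.918 mC) / (11 A⁻¹·W):  [s·A] / [kg·m²·s⁻³·A⁻¹] = kg⁻¹·m⁻²·s⁴·A²
  (43.454 mS) / (33.9 s⁻¹):  [kg⁻¹·m⁻²·s³·A²] / [s⁻¹] = kg⁻¹·m⁻²·s⁴·A²
Every term reduces to kg⁻¹·m⁻²·s⁴·A².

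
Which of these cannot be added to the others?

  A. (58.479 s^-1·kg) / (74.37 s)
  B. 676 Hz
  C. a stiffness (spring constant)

Reduce each to base SI dimensions:
  A. [kg·s⁻¹] / [s] = kg·s⁻²
  B. Hz = s⁻¹
  C. [stiffness (spring constant)] = kg·s⁻²
All reduce to kg·s⁻² except B., which is s⁻¹.

B.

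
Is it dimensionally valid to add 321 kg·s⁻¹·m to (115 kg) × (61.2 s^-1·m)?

Work out the base dimensions of each:
  321 kg·s⁻¹·m:  kg·m·s⁻¹
  (115 kg) × (61.2 s^-1·m):  [kg] · [m·s⁻¹] = kg·m·s⁻¹
Both are kg·m·s⁻¹, so they have the same dimensions and can be added.

Yes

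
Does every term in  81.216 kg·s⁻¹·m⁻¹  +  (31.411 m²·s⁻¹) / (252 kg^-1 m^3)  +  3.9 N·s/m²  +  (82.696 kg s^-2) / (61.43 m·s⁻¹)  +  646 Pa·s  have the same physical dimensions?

Work out the base dimensions of each:
  81.216 kg·s⁻¹·m⁻¹:  kg·m⁻¹·s⁻¹
  (31.411 m²·s⁻¹) / (252 kg^-1 m^3):  [m²·s⁻¹] / [kg⁻¹·m³] = kg·m⁻¹·s⁻¹
  3.9 N·s/m²:  N·s·m⁻² = kg·m·s⁻²·s·m⁻² = kg·m⁻¹·s⁻¹
  (82.696 kg s^-2) / (61.43 m·s⁻¹):  [kg·s⁻²] / [m·s⁻¹] = kg·m⁻¹·s⁻¹
  646 Pa·s:  Pa·s = N·m⁻²·s = kg·m⁻¹·s⁻¹
Every term reduces to kg·m⁻¹·s⁻¹.

Yes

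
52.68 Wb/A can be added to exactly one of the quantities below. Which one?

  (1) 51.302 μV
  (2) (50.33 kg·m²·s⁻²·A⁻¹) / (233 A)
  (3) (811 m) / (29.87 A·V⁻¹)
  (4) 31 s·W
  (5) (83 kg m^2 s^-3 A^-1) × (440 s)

Reference: Wb·A⁻¹ = V·s·A⁻¹ = kg·m²·s⁻²·A⁻².
Each option:
  (1) V = J·C⁻¹ = kg·m²·s⁻³·A⁻¹
  (2) [kg·m²·s⁻²·A⁻¹] / [A] = kg·m²·s⁻²·A⁻²  ← same
  (3) [m] / [kg⁻¹·m⁻²·s³·A²] = kg·m³·s⁻³·A⁻²
  (4) W·s = J·s⁻¹·s = kg·m²·s⁻²
  (5) [kg·m²·s⁻³·A⁻¹] · [s] = kg·m²·s⁻²·A⁻¹
Only (2) matches kg·m²·s⁻²·A⁻².

(2)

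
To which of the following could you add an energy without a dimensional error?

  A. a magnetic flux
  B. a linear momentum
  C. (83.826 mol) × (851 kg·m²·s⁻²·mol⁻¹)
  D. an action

Reference: [energy] = kg·m²·s⁻².
Each option:
  A. [magnetic flux] = kg·m²·s⁻²·A⁻¹
  B. [linear momentum] = kg·m·s⁻¹
  C. [mol] · [kg·m²·s⁻²·mol⁻¹] = kg·m²·s⁻²  ← same
  D. [action] = kg·m²·s⁻¹
Only C. matches kg·m²·s⁻².

C.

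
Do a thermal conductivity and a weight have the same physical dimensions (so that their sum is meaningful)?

In SI base units:
  a thermal conductivity:  [thermal conductivity] = kg·m·s⁻³·K⁻¹
  a weight:  [weight] = kg·m·s⁻²
kg·m·s⁻³·K⁻¹ ≠ kg·m·s⁻², so they cannot be added.

No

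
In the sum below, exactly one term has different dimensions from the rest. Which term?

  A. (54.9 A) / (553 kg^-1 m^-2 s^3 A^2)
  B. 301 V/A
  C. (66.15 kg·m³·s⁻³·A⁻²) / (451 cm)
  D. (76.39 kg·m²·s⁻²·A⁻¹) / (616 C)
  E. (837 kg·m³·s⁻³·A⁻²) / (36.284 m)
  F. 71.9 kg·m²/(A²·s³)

Work out the base dimensions of each:
  A. [A] / [kg⁻¹·m⁻²·s³·A²] = kg·m²·s⁻³·A⁻¹
  B. V·A⁻¹ = J·C⁻¹·A⁻¹ = kg·m²·s⁻³·A⁻²
  C. [kg·m³·s⁻³·A⁻²] / [m] = kg·m²·s⁻³·A⁻²
  D. [kg·m²·s⁻²·A⁻¹] / [s·A] = kg·m²·s⁻³·A⁻²
  E. [kg·m³·s⁻³·A⁻²] / [m] = kg·m²·s⁻³·A⁻²
  F. kg·m²·s⁻³·A⁻²
All reduce to kg·m²·s⁻³·A⁻² except A., which is kg·m²·s⁻³·A⁻¹.

A.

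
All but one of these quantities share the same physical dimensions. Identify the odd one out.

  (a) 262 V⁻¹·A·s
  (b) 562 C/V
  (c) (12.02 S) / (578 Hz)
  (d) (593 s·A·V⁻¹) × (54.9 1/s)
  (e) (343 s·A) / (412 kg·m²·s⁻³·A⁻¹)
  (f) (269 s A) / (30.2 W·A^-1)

(d)

Expand each in SI base units:
  (a) A·s·V⁻¹ = A·s·(J·C⁻¹)⁻¹ = kg⁻¹·m⁻²·s⁴·A²
  (b) C·V⁻¹ = s·A·(J·C⁻¹)⁻¹ = kg⁻¹·m⁻²·s⁴·A²
  (c) [kg⁻¹·m⁻²·s³·A²] / [s⁻¹] = kg⁻¹·m⁻²·s⁴·A²
  (d) [kg⁻¹·m⁻²·s⁴·A²] · [s⁻¹] = kg⁻¹·m⁻²·s³·A²
  (e) [s·A] / [kg·m²·s⁻³·A⁻¹] = kg⁻¹·m⁻²·s⁴·A²
  (f) [s·A] / [kg·m²·s⁻³·A⁻¹] = kg⁻¹·m⁻²·s⁴·A²
All reduce to kg⁻¹·m⁻²·s⁴·A² except (d), which is kg⁻¹·m⁻²·s³·A².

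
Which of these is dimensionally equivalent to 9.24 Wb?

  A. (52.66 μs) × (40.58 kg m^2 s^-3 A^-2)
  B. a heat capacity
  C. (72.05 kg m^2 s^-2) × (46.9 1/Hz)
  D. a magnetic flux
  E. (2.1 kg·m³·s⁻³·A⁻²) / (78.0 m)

Reference: Wb = V·s = kg·m²·s⁻²·A⁻¹.
Each option:
  A. [s] · [kg·m²·s⁻³·A⁻²] = kg·m²·s⁻²·A⁻²
  B. [heat capacity] = kg·m²·s⁻²·K⁻¹
  C. [kg·m²·s⁻²] · [s] = kg·m²·s⁻¹
  D. [magnetic flux] = kg·m²·s⁻²·A⁻¹  ← same
  E. [kg·m³·s⁻³·A⁻²] / [m] = kg·m²·s⁻³·A⁻²
Only D. matches kg·m²·s⁻²·A⁻¹.

D.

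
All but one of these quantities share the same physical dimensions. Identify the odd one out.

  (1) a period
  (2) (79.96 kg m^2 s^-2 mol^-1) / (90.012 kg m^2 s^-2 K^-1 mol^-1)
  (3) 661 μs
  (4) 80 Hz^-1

Work out the base dimensions of each:
  (1) [period] = s
  (2) [kg·m²·s⁻²·mol⁻¹] / [kg·m²·s⁻²·K⁻¹·mol⁻¹] = K
  (3) s
  (4) Hz⁻¹ = (s⁻¹)⁻¹ = s
All reduce to s except (2), which is K.

(2)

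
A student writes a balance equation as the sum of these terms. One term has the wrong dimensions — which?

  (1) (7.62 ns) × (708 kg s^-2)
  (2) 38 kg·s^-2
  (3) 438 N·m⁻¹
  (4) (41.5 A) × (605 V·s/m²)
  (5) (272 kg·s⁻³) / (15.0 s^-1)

(1)

Expand each in SI base units:
  (1) [s] · [kg·s⁻²] = kg·s⁻¹
  (2) kg·s⁻²
  (3) N·m⁻¹ = kg·m·s⁻²·m⁻¹ = kg·s⁻²
  (4) [A] · [kg·s⁻²·A⁻¹] = kg·s⁻²
  (5) [kg·s⁻³] / [s⁻¹] = kg·s⁻²
All reduce to kg·s⁻² except (1), which is kg·s⁻¹.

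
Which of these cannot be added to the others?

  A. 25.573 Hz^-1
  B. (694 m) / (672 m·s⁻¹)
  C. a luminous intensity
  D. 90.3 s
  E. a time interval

Expand each in SI base units:
  A. Hz⁻¹ = (s⁻¹)⁻¹ = s
  B. [m] / [m·s⁻¹] = s
  C. [luminous intensity] = cd
  D. s
  E. [time interval] = s
All reduce to s except C., which is cd.

C.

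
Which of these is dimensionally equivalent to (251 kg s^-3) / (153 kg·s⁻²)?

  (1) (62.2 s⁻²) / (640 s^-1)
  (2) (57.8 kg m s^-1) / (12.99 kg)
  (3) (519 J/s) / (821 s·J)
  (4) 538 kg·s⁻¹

Reference: [kg·s⁻³] / [kg·s⁻²] = s⁻¹.
Each option:
  (1) [s⁻²] / [s⁻¹] = s⁻¹  ← same
  (2) [kg·m·s⁻¹] / [kg] = m·s⁻¹
  (3) [kg·m²·s⁻³] / [kg·m²·s⁻¹] = s⁻²
  (4) kg·s⁻¹
Only (1) matches s⁻¹.

(1)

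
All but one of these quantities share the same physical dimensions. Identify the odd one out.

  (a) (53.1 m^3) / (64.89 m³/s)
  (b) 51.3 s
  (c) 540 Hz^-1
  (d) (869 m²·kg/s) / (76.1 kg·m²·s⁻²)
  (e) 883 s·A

In SI base units:
  (a) [m³] / [m³·s⁻¹] = s
  (b) s
  (c) Hz⁻¹ = (s⁻¹)⁻¹ = s
  (d) [kg·m²·s⁻¹] / [kg·m²·s⁻²] = s
  (e) A·s = s·A
All reduce to s except (e), which is s·A.

(e)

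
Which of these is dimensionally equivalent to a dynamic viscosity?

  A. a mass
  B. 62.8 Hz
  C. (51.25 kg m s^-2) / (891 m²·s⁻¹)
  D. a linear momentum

Reference: [dynamic viscosity] = kg·m⁻¹·s⁻¹.
Each option:
  A. [mass] = kg
  B. Hz = s⁻¹
  C. [kg·m·s⁻²] / [m²·s⁻¹] = kg·m⁻¹·s⁻¹  ← same
  D. [linear momentum] = kg·m·s⁻¹
Only C. matches kg·m⁻¹·s⁻¹.

C.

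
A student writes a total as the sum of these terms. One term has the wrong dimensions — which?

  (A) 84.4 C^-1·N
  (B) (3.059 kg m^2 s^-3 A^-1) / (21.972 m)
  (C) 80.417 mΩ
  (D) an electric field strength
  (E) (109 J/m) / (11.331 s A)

(C)

Expand each in SI base units:
  (A) N·C⁻¹ = kg·m·s⁻²·(s·A)⁻¹ = kg·m·s⁻³·A⁻¹
  (B) [kg·m²·s⁻³·A⁻¹] / [m] = kg·m·s⁻³·A⁻¹
  (C) Ω = V·A⁻¹ = kg·m²·s⁻³·A⁻²
  (D) [electric field strength] = kg·m·s⁻³·A⁻¹
  (E) [kg·m·s⁻²] / [s·A] = kg·m·s⁻³·A⁻¹
All reduce to kg·m·s⁻³·A⁻¹ except (C), which is kg·m²·s⁻³·A⁻².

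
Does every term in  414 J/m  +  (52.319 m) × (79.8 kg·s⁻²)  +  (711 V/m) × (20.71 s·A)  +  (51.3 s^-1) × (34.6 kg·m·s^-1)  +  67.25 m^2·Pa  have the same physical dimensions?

Yes

Reduce each to base SI dimensions:
  414 J/m:  J·m⁻¹ = N·m·m⁻¹ = kg·m·s⁻²
  (52.319 m) × (79.8 kg·s⁻²):  [m] · [kg·s⁻²] = kg·m·s⁻²
  (711 V/m) × (20.71 s·A):  [kg·m·s⁻³·A⁻¹] · [s·A] = kg·m·s⁻²
  (51.3 s^-1) × (34.6 kg·m·s^-1):  [s⁻¹] · [kg·m·s⁻¹] = kg·m·s⁻²
  67.25 m^2·Pa:  Pa·m² = N·m⁻²·m² = kg·m·s⁻²
Every term reduces to kg·m·s⁻².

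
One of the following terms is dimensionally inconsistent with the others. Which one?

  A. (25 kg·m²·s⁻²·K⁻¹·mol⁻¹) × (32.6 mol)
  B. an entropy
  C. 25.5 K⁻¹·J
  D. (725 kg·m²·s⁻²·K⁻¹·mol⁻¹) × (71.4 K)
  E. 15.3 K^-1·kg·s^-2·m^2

D.

Reduce each to base SI dimensions:
  A. [kg·m²·s⁻²·K⁻¹·mol⁻¹] · [mol] = kg·m²·s⁻²·K⁻¹
  B. [entropy] = kg·m²·s⁻²·K⁻¹
  C. J·K⁻¹ = N·m·K⁻¹ = kg·m²·s⁻²·K⁻¹
  D. [kg·m²·s⁻²·K⁻¹·mol⁻¹] · [K] = kg·m²·s⁻²·mol⁻¹
  E. kg·m²·s⁻²·K⁻¹
All reduce to kg·m²·s⁻²·K⁻¹ except D., which is kg·m²·s⁻²·mol⁻¹.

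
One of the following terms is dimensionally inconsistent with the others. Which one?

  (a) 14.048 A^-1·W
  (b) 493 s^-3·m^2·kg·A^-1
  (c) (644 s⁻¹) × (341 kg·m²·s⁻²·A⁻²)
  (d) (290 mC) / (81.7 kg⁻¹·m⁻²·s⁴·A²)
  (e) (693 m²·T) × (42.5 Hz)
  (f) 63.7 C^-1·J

Work out the base dimensions of each:
  (a) W·A⁻¹ = J·s⁻¹·A⁻¹ = kg·m²·s⁻³·A⁻¹
  (b) kg·m²·s⁻³·A⁻¹
  (c) [s⁻¹] · [kg·m²·s⁻²·A⁻²] = kg·m²·s⁻³·A⁻²
  (d) [s·A] / [kg⁻¹·m⁻²·s⁴·A²] = kg·m²·s⁻³·A⁻¹
  (e) [kg·m²·s⁻²·A⁻¹] · [s⁻¹] = kg·m²·s⁻³·A⁻¹
  (f) J·C⁻¹ = N·m·(s·A)⁻¹ = kg·m²·s⁻³·A⁻¹
All reduce to kg·m²·s⁻³·A⁻¹ except (c), which is kg·m²·s⁻³·A⁻².

(c)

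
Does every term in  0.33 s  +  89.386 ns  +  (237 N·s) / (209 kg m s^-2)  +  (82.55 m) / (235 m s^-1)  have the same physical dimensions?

Yes

In SI base units:
  0.33 s:  s
  89.386 ns:  s
  (237 N·s) / (209 kg m s^-2):  [kg·m·s⁻¹] / [kg·m·s⁻²] = s
  (82.55 m) / (235 m s^-1):  [m] / [m·s⁻¹] = s
Every term reduces to s.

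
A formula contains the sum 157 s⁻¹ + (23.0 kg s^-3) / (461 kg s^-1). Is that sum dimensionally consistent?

No

Expand each in SI base units:
  157 s⁻¹:  s⁻¹
  (23.0 kg s^-3) / (461 kg s^-1):  [kg·s⁻³] / [kg·s⁻¹] = s⁻²
s⁻¹ ≠ s⁻², so they cannot be added.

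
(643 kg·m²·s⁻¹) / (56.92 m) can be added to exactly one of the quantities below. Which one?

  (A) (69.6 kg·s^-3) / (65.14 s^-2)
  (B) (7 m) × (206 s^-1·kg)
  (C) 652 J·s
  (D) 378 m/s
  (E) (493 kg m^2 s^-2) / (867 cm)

(B)

Reference: [kg·m²·s⁻¹] / [m] = kg·m·s⁻¹.
Each option:
  (A) [kg·s⁻³] / [s⁻²] = kg·s⁻¹
  (B) [m] · [kg·s⁻¹] = kg·m·s⁻¹  ← same
  (C) J·s = N·m·s = kg·m²·s⁻¹
  (D) m·s⁻¹
  (E) [kg·m²·s⁻²] / [m] = kg·m·s⁻²
Only (B) matches kg·m·s⁻¹.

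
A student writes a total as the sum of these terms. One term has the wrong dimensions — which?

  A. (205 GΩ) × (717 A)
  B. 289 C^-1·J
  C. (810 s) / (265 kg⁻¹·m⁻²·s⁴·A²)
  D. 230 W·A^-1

C.

Work out the base dimensions of each:
  A. [kg·m²·s⁻³·A⁻²] · [A] = kg·m²·s⁻³·A⁻¹
  B. J·C⁻¹ = N·m·(s·A)⁻¹ = kg·m²·s⁻³·A⁻¹
  C. [s] / [kg⁻¹·m⁻²·s⁴·A²] = kg·m²·s⁻³·A⁻²
  D. W·A⁻¹ = J·s⁻¹·A⁻¹ = kg·m²·s⁻³·A⁻¹
All reduce to kg·m²·s⁻³·A⁻¹ except C., which is kg·m²·s⁻³·A⁻².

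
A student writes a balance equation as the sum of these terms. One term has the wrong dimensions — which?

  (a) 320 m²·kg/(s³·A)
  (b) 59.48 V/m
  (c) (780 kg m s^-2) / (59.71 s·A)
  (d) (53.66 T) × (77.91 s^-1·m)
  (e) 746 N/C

Work out the base dimensions of each:
  (a) kg·m²·s⁻³·A⁻¹
  (b) V·m⁻¹ = J·C⁻¹·m⁻¹ = kg·m·s⁻³·A⁻¹
  (c) [kg·m·s⁻²] / [s·A] = kg·m·s⁻³·A⁻¹
  (d) [kg·s⁻²·A⁻¹] · [m·s⁻¹] = kg·m·s⁻³·A⁻¹
  (e) N·C⁻¹ = kg·m·s⁻²·(s·A)⁻¹ = kg·m·s⁻³·A⁻¹
All reduce to kg·m·s⁻³·A⁻¹ except (a), which is kg·m²·s⁻³·A⁻¹.

(a)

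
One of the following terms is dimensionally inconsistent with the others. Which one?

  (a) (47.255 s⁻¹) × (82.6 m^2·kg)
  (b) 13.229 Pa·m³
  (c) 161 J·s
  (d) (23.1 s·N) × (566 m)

Reduce each to base SI dimensions:
  (a) [s⁻¹] · [kg·m²] = kg·m²·s⁻¹
  (b) Pa·m³ = N·m⁻²·m³ = kg·m²·s⁻²
  (c) J·s = N·m·s = kg·m²·s⁻¹
  (d) [kg·m·s⁻¹] · [m] = kg·m²·s⁻¹
All reduce to kg·m²·s⁻¹ except (b), which is kg·m²·s⁻².

(b)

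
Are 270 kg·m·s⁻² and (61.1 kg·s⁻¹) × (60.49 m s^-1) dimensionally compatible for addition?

Yes

Dimensions:
  270 kg·m·s⁻²:  kg·m·s⁻²
  (61.1 kg·s⁻¹) × (60.49 m s^-1):  [kg·s⁻¹] · [m·s⁻¹] = kg·m·s⁻²
Both are kg·m·s⁻², so they have the same dimensions and can be added.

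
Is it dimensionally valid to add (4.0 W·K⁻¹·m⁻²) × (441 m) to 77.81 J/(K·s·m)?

In SI base units:
  (4.0 W·K⁻¹·m⁻²) × (441 m):  [kg·s⁻³·K⁻¹] · [m] = kg·m·s⁻³·K⁻¹
  77.81 J/(K·s·m):  J·s⁻¹·m⁻¹·K⁻¹ = N·m·s⁻¹·m⁻¹·K⁻¹ = kg·m·s⁻³·K⁻¹
Both are kg·m·s⁻³·K⁻¹, so they have the same dimensions and can be added.

Yes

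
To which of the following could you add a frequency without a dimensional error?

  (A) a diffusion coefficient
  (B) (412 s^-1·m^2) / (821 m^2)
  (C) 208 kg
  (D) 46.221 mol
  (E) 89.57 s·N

Reference: [frequency] = s⁻¹.
Each option:
  (A) [diffusion coefficient] = m²·s⁻¹
  (B) [m²·s⁻¹] / [m²] = s⁻¹  ← same
  (C) kg
  (D) mol
  (E) N·s = kg·m·s⁻²·s = kg·m·s⁻¹
Only (B) matches s⁻¹.

(B)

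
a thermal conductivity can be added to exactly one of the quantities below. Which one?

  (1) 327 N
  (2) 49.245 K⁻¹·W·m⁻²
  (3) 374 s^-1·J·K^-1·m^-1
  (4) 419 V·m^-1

Reference: [thermal conductivity] = kg·m·s⁻³·K⁻¹.
Each option:
  (1) N = kg·m·s⁻²
  (2) W·m⁻²·K⁻¹ = J·s⁻¹·m⁻²·K⁻¹ = kg·s⁻³·K⁻¹
  (3) J·s⁻¹·m⁻¹·K⁻¹ = N·m·s⁻¹·m⁻¹·K⁻¹ = kg·m·s⁻³·K⁻¹  ← same
  (4) V·m⁻¹ = J·C⁻¹·m⁻¹ = kg·m·s⁻³·A⁻¹
Only (3) matches kg·m·s⁻³·K⁻¹.

(3)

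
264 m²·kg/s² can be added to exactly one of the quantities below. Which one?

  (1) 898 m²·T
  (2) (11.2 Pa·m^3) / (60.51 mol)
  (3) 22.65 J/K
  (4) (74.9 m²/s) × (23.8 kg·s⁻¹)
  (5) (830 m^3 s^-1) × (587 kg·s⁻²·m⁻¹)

(4)

Reference: kg·m²·s⁻².
Each option:
  (1) T·m² = Wb·m⁻²·m² = kg·m²·s⁻²·A⁻¹
  (2) [kg·m²·s⁻²] / [mol] = kg·m²·s⁻²·mol⁻¹
  (3) J·K⁻¹ = N·m·K⁻¹ = kg·m²·s⁻²·K⁻¹
  (4) [m²·s⁻¹] · [kg·s⁻¹] = kg·m²·s⁻²  ← same
  (5) [m³·s⁻¹] · [kg·m⁻¹·s⁻²] = kg·m²·s⁻³
Only (4) matches kg·m²·s⁻².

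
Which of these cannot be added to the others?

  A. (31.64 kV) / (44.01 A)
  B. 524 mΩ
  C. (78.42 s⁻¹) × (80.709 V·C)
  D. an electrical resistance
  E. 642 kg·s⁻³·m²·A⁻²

C.

Reduce each to base SI dimensions:
  A. [kg·m²·s⁻³·A⁻¹] / [A] = kg·m²·s⁻³·A⁻²
  B. Ω = V·A⁻¹ = kg·m²·s⁻³·A⁻²
  C. [s⁻¹] · [kg·m²·s⁻²] = kg·m²·s⁻³
  D. [electrical resistance] = kg·m²·s⁻³·A⁻²
  E. kg·m²·s⁻³·A⁻²
All reduce to kg·m²·s⁻³·A⁻² except C., which is kg·m²·s⁻³.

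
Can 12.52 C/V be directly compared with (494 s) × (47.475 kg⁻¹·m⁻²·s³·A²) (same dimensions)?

Expand each in SI base units:
  12.52 C/V:  C·V⁻¹ = s·A·(J·C⁻¹)⁻¹ = kg⁻¹·m⁻²·s⁴·A²
  (494 s) × (47.475 kg⁻¹·m⁻²·s³·A²):  [s] · [kg⁻¹·m⁻²·s³·A²] = kg⁻¹·m⁻²·s⁴·A²
Both are kg⁻¹·m⁻²·s⁴·A², so they have the same dimensions and can be added.

Yes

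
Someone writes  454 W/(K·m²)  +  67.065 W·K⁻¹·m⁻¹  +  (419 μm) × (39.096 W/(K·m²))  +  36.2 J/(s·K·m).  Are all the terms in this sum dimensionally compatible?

No

Work out the base dimensions of each:
  454 W/(K·m²):  W·m⁻²·K⁻¹ = J·s⁻¹·m⁻²·K⁻¹ = kg·s⁻³·K⁻¹
  67.065 W·K⁻¹·m⁻¹:  W·m⁻¹·K⁻¹ = J·s⁻¹·m⁻¹·K⁻¹ = kg·m·s⁻³·K⁻¹
  (419 μm) × (39.096 W/(K·m²)):  [m] · [kg·s⁻³·K⁻¹] = kg·m·s⁻³·K⁻¹
  36.2 J/(s·K·m):  J·s⁻¹·m⁻¹·K⁻¹ = N·m·s⁻¹·m⁻¹·K⁻¹ = kg·m·s⁻³·K⁻¹
The terms do not share a single dimension (kg·m·s⁻³·K⁻¹ vs kg·s⁻³·K⁻¹).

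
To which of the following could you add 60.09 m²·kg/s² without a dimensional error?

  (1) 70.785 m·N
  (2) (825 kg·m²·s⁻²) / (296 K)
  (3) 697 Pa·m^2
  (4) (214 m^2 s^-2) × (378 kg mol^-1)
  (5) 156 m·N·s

Reference: kg·m²·s⁻².
Each option:
  (1) N·m = kg·m·s⁻²·m = kg·m²·s⁻²  ← same
  (2) [kg·m²·s⁻²] / [K] = kg·m²·s⁻²·K⁻¹
  (3) Pa·m² = N·m⁻²·m² = kg·m·s⁻²
  (4) [m²·s⁻²] · [kg·mol⁻¹] = kg·m²·s⁻²·mol⁻¹
  (5) N·m·s = kg·m·s⁻²·m·s = kg·m²·s⁻¹
Only (1) matches kg·m²·s⁻².

(1)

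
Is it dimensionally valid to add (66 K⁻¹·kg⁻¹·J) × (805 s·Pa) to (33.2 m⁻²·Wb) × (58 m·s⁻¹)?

No

In SI base units:
  (66 K⁻¹·kg⁻¹·J) × (805 s·Pa):  [m²·s⁻²·K⁻¹] · [kg·m⁻¹·s⁻¹] = kg·m·s⁻³·K⁻¹
  (33.2 m⁻²·Wb) × (58 m·s⁻¹):  [kg·s⁻²·A⁻¹] · [m·s⁻¹] = kg·m·s⁻³·A⁻¹
kg·m·s⁻³·K⁻¹ ≠ kg·m·s⁻³·A⁻¹, so they cannot be added.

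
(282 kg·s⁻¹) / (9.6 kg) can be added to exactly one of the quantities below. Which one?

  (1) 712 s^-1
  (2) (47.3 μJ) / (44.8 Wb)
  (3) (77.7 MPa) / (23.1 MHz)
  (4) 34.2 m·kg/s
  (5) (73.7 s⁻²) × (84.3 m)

Reference: [kg·s⁻¹] / [kg] = s⁻¹.
Each option:
  (1) s⁻¹  ← same
  (2) [kg·m²·s⁻²] / [kg·m²·s⁻²·A⁻¹] = A
  (3) [kg·m⁻¹·s⁻²] / [s⁻¹] = kg·m⁻¹·s⁻¹
  (4) kg·m·s⁻¹
  (5) [s⁻²] · [m] = m·s⁻²
Only (1) matches s⁻¹.

(1)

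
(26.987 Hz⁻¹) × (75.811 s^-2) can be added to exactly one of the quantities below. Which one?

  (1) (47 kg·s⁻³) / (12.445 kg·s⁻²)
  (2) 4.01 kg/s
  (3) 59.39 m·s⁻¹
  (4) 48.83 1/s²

(1)

Reference: [s] · [s⁻²] = s⁻¹.
Each option:
  (1) [kg·s⁻³] / [kg·s⁻²] = s⁻¹  ← same
  (2) kg·s⁻¹
  (3) m·s⁻¹
  (4) s⁻²
Only (1) matches s⁻¹.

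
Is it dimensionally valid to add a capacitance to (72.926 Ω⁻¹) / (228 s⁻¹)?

Reduce each to base SI dimensions:
  a capacitance:  [capacitance] = kg⁻¹·m⁻²·s⁴·A²
  (72.926 Ω⁻¹) / (228 s⁻¹):  [kg⁻¹·m⁻²·s³·A²] / [s⁻¹] = kg⁻¹·m⁻²·s⁴·A²
Both are kg⁻¹·m⁻²·s⁴·A², so they have the same dimensions and can be added.

Yes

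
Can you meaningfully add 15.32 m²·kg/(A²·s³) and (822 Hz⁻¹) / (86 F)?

Work out the base dimensions of each:
  15.32 m²·kg/(A²·s³):  kg·m²·s⁻³·A⁻²
  (822 Hz⁻¹) / (86 F):  [s] / [kg⁻¹·m⁻²·s⁴·A²] = kg·m²·s⁻³·A⁻²
Both are kg·m²·s⁻³·A⁻², so they have the same dimensions and can be added.

Yes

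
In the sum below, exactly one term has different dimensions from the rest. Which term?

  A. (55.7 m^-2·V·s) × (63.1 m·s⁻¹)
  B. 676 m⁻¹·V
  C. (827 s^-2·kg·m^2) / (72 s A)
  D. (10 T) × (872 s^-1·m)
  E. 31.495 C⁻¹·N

Reduce each to base SI dimensions:
  A. [kg·s⁻²·A⁻¹] · [m·s⁻¹] = kg·m·s⁻³·A⁻¹
  B. V·m⁻¹ = J·C⁻¹·m⁻¹ = kg·m·s⁻³·A⁻¹
  C. [kg·m²·s⁻²] / [s·A] = kg·m²·s⁻³·A⁻¹
  D. [kg·s⁻²·A⁻¹] · [m·s⁻¹] = kg·m·s⁻³·A⁻¹
  E. N·C⁻¹ = kg·m·s⁻²·(s·A)⁻¹ = kg·m·s⁻³·A⁻¹
All reduce to kg·m·s⁻³·A⁻¹ except C., which is kg·m²·s⁻³·A⁻¹.

C.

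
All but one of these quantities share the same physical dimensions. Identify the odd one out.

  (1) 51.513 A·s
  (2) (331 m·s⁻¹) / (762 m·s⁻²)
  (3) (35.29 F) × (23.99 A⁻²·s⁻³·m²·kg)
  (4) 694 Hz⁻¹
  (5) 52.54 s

(1)

Expand each in SI base units:
  (1) A·s = s·A
  (2) [m·s⁻¹] / [m·s⁻²] = s
  (3) [kg⁻¹·m⁻²·s⁴·A²] · [kg·m²·s⁻³·A⁻²] = s
  (4) Hz⁻¹ = (s⁻¹)⁻¹ = s
  (5) s
All reduce to s except (1), which is s·A.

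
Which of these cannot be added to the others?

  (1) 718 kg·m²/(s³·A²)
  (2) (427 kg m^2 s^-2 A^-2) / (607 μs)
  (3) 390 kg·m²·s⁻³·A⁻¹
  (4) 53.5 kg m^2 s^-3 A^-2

Work out the base dimensions of each:
  (1) kg·m²·s⁻³·A⁻²
  (2) [kg·m²·s⁻²·A⁻²] / [s] = kg·m²·s⁻³·A⁻²
  (3) kg·m²·s⁻³·A⁻¹
  (4) kg·m²·s⁻³·A⁻²
All reduce to kg·m²·s⁻³·A⁻² except (3), which is kg·m²·s⁻³·A⁻¹.

(3)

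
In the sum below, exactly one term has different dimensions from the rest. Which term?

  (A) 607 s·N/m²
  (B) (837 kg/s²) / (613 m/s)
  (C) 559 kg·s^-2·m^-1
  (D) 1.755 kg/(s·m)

(C)

Dimensions:
  (A) N·s·m⁻² = kg·m·s⁻²·s·m⁻² = kg·m⁻¹·s⁻¹
  (B) [kg·s⁻²] / [m·s⁻¹] = kg·m⁻¹·s⁻¹
  (C) kg·m⁻¹·s⁻²
  (D) kg·m⁻¹·s⁻¹
All reduce to kg·m⁻¹·s⁻¹ except (C), which is kg·m⁻¹·s⁻².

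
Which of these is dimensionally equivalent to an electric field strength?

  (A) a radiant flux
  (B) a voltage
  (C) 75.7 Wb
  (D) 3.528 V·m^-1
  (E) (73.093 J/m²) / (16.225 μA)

(D)

Reference: [electric field strength] = kg·m·s⁻³·A⁻¹.
Each option:
  (A) [radiant flux] = kg·m²·s⁻³
  (B) [voltage] = kg·m²·s⁻³·A⁻¹
  (C) Wb = V·s = kg·m²·s⁻²·A⁻¹
  (D) V·m⁻¹ = J·C⁻¹·m⁻¹ = kg·m·s⁻³·A⁻¹  ← same
  (E) [kg·s⁻²] / [A] = kg·s⁻²·A⁻¹
Only (D) matches kg·m·s⁻³·A⁻¹.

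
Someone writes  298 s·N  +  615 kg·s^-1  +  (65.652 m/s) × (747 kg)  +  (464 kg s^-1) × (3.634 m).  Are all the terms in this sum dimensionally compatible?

Dimensions:
  298 s·N:  N·s = kg·m·s⁻²·s = kg·m·s⁻¹
  615 kg·s^-1:  kg·s⁻¹
  (65.652 m/s) × (747 kg):  [m·s⁻¹] · [kg] = kg·m·s⁻¹
  (464 kg s^-1) × (3.634 m):  [kg·s⁻¹] · [m] = kg·m·s⁻¹
The terms do not share a single dimension (kg·m·s⁻¹ vs kg·s⁻¹).

No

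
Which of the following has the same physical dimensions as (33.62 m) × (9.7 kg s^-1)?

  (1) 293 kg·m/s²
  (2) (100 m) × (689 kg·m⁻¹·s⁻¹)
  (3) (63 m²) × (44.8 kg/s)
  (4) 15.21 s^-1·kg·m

Reference: [m] · [kg·s⁻¹] = kg·m·s⁻¹.
Each option:
  (1) kg·m·s⁻²
  (2) [m] · [kg·m⁻¹·s⁻¹] = kg·s⁻¹
  (3) [m²] · [kg·s⁻¹] = kg·m²·s⁻¹
  (4) kg·m·s⁻¹  ← same
Only (4) matches kg·m·s⁻¹.

(4)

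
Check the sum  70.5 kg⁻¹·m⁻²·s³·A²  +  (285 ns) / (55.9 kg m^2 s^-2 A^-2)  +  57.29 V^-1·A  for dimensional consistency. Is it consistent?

Yes

Reduce each to base SI dimensions:
  70.5 kg⁻¹·m⁻²·s³·A²:  kg⁻¹·m⁻²·s³·A²
  (285 ns) / (55.9 kg m^2 s^-2 A^-2):  [s] / [kg·m²·s⁻²·A⁻²] = kg⁻¹·m⁻²·s³·A²
  57.29 V^-1·A:  A·V⁻¹ = A·(J·C⁻¹)⁻¹ = kg⁻¹·m⁻²·s³·A²
Every term reduces to kg⁻¹·m⁻²·s³·A².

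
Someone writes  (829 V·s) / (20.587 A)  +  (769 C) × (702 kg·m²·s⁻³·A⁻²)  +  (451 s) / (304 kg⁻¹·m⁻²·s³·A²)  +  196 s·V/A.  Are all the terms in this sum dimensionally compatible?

No

Reduce each to base SI dimensions:
  (829 V·s) / (20.587 A):  [kg·m²·s⁻²·A⁻¹] / [A] = kg·m²·s⁻²·A⁻²
  (769 C) × (702 kg·m²·s⁻³·A⁻²):  [s·A] · [kg·m²·s⁻³·A⁻²] = kg·m²·s⁻²·A⁻¹
  (451 s) / (304 kg⁻¹·m⁻²·s³·A²):  [s] / [kg⁻¹·m⁻²·s³·A²] = kg·m²·s⁻²·A⁻²
  196 s·V/A:  V·s·A⁻¹ = J·C⁻¹·s·A⁻¹ = kg·m²·s⁻²·A⁻²
The terms do not share a single dimension (kg·m²·s⁻²·A⁻² vs kg·m²·s⁻²·A⁻¹).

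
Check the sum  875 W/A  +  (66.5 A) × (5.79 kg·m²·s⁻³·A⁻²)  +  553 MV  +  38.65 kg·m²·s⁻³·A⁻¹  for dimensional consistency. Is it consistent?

Yes

Work out the base dimensions of each:
  875 W/A:  W·A⁻¹ = J·s⁻¹·A⁻¹ = kg·m²·s⁻³·A⁻¹
  (66.5 A) × (5.79 kg·m²·s⁻³·A⁻²):  [A] · [kg·m²·s⁻³·A⁻²] = kg·m²·s⁻³·A⁻¹
  553 MV:  V = J·C⁻¹ = kg·m²·s⁻³·A⁻¹
  38.65 kg·m²·s⁻³·A⁻¹:  kg·m²·s⁻³·A⁻¹
Every term reduces to kg·m²·s⁻³·A⁻¹.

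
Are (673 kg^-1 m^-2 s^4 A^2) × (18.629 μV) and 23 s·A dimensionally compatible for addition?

Yes

In SI base units:
  (673 kg^-1 m^-2 s^4 A^2) × (18.629 μV):  [kg⁻¹·m⁻²·s⁴·A²] · [kg·m²·s⁻³·A⁻¹] = s·A
  23 s·A:  A·s = s·A
Both are s·A, so they have the same dimensions and can be added.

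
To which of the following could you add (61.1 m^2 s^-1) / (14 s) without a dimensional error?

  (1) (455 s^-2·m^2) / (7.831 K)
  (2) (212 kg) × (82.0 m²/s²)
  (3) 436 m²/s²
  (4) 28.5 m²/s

Reference: [m²·s⁻¹] / [s] = m²·s⁻².
Each option:
  (1) [m²·s⁻²] / [K] = m²·s⁻²·K⁻¹
  (2) [kg] · [m²·s⁻²] = kg·m²·s⁻²
  (3) m²·s⁻²  ← same
  (4) m²·s⁻¹
Only (3) matches m²·s⁻².

(3)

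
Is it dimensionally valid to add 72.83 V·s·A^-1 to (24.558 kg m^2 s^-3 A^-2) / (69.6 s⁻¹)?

Dimensions:
  72.83 V·s·A^-1:  V·s·A⁻¹ = J·C⁻¹·s·A⁻¹ = kg·m²·s⁻²·A⁻²
  (24.558 kg m^2 s^-3 A^-2) / (69.6 s⁻¹):  [kg·m²·s⁻³·A⁻²] / [s⁻¹] = kg·m²·s⁻²·A⁻²
Both are kg·m²·s⁻²·A⁻², so they have the same dimensions and can be added.

Yes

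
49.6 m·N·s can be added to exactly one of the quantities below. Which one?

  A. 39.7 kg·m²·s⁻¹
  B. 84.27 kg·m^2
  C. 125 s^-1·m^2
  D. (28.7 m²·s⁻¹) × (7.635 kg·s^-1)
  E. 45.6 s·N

Reference: N·m·s = kg·m·s⁻²·m·s = kg·m²·s⁻¹.
Each option:
  A. kg·m²·s⁻¹  ← same
  B. kg·m²
  C. m²·s⁻¹
  D. [m²·s⁻¹] · [kg·s⁻¹] = kg·m²·s⁻²
  E. N·s = kg·m·s⁻²·s = kg·m·s⁻¹
Only A. matches kg·m²·s⁻¹.

A.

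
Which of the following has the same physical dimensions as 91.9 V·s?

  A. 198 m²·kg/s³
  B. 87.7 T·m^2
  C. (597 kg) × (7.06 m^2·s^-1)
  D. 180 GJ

Reference: V·s = J·C⁻¹·s = kg·m²·s⁻²·A⁻¹.
Each option:
  A. kg·m²·s⁻³
  B. T·m² = Wb·m⁻²·m² = kg·m²·s⁻²·A⁻¹  ← same
  C. [kg] · [m²·s⁻¹] = kg·m²·s⁻¹
  D. J = N·m = kg·m²·s⁻²
Only B. matches kg·m²·s⁻²·A⁻¹.

B.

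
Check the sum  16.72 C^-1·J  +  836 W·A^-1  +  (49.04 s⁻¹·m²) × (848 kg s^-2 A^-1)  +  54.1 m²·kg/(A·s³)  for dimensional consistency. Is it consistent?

Yes

In SI base units:
  16.72 C^-1·J:  J·C⁻¹ = N·m·(s·A)⁻¹ = kg·m²·s⁻³·A⁻¹
  836 W·A^-1:  W·A⁻¹ = J·s⁻¹·A⁻¹ = kg·m²·s⁻³·A⁻¹
  (49.04 s⁻¹·m²) × (848 kg s^-2 A^-1):  [m²·s⁻¹] · [kg·s⁻²·A⁻¹] = kg·m²·s⁻³·A⁻¹
  54.1 m²·kg/(A·s³):  kg·m²·s⁻³·A⁻¹
Every term reduces to kg·m²·s⁻³·A⁻¹.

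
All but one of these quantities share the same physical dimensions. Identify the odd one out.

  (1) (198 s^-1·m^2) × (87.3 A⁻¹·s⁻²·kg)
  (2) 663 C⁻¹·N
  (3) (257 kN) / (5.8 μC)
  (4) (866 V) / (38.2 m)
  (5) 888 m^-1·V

Expand each in SI base units:
  (1) [m²·s⁻¹] · [kg·s⁻²·A⁻¹] = kg·m²·s⁻³·A⁻¹
  (2) N·C⁻¹ = kg·m·s⁻²·(s·A)⁻¹ = kg·m·s⁻³·A⁻¹
  (3) [kg·m·s⁻²] / [s·A] = kg·m·s⁻³·A⁻¹
  (4) [kg·m²·s⁻³·A⁻¹] / [m] = kg·m·s⁻³·A⁻¹
  (5) V·m⁻¹ = J·C⁻¹·m⁻¹ = kg·m·s⁻³·A⁻¹
All reduce to kg·m·s⁻³·A⁻¹ except (1), which is kg·m²·s⁻³·A⁻¹.

(1)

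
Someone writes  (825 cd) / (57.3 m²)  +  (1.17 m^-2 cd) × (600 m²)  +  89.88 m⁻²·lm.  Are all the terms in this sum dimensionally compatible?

Dimensions:
  (825 cd) / (57.3 m²):  [cd] / [m²] = m⁻²·cd
  (1.17 m^-2 cd) × (600 m²):  [m⁻²·cd] · [m²] = cd
  89.88 m⁻²·lm:  lm·m⁻² = cd·m⁻² = m⁻²·cd
The terms do not share a single dimension (cd vs m⁻²·cd).

No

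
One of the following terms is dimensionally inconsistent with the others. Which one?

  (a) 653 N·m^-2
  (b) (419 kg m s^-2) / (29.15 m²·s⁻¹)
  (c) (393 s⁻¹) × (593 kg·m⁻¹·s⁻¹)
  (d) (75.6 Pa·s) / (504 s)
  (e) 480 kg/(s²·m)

Dimensions:
  (a) N·m⁻² = kg·m·s⁻²·m⁻² = kg·m⁻¹·s⁻²
  (b) [kg·m·s⁻²] / [m²·s⁻¹] = kg·m⁻¹·s⁻¹
  (c) [s⁻¹] · [kg·m⁻¹·s⁻¹] = kg·m⁻¹·s⁻²
  (d) [kg·m⁻¹·s⁻¹] / [s] = kg·m⁻¹·s⁻²
  (e) kg·m⁻¹·s⁻²
All reduce to kg·m⁻¹·s⁻² except (b), which is kg·m⁻¹·s⁻¹.

(b)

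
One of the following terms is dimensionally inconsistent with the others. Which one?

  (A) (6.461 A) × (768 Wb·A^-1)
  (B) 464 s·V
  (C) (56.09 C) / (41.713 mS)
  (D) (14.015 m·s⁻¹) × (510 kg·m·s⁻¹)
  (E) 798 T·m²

(D)

In SI base units:
  (A) [A] · [kg·m²·s⁻²·A⁻²] = kg·m²·s⁻²·A⁻¹
  (B) V·s = J·C⁻¹·s = kg·m²·s⁻²·A⁻¹
  (C) [s·A] / [kg⁻¹·m⁻²·s³·A²] = kg·m²·s⁻²·A⁻¹
  (D) [m·s⁻¹] · [kg·m·s⁻¹] = kg·m²·s⁻²
  (E) T·m² = Wb·m⁻²·m² = kg·m²·s⁻²·A⁻¹
All reduce to kg·m²·s⁻²·A⁻¹ except (D), which is kg·m²·s⁻².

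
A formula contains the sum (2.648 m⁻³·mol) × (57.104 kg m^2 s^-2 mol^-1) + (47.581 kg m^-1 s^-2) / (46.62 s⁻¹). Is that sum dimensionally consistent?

Expand each in SI base units:
  (2.648 m⁻³·mol) × (57.104 kg m^2 s^-2 mol^-1):  [m⁻³·mol] · [kg·m²·s⁻²·mol⁻¹] = kg·m⁻¹·s⁻²
  (47.581 kg m^-1 s^-2) / (46.62 s⁻¹):  [kg·m⁻¹·s⁻²] / [s⁻¹] = kg·m⁻¹·s⁻¹
kg·m⁻¹·s⁻² ≠ kg·m⁻¹·s⁻¹, so they cannot be added.

No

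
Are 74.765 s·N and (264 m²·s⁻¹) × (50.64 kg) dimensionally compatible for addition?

No

Reduce each to base SI dimensions:
  74.765 s·N:  N·s = kg·m·s⁻²·s = kg·m·s⁻¹
  (264 m²·s⁻¹) × (50.64 kg):  [m²·s⁻¹] · [kg] = kg·m²·s⁻¹
kg·m·s⁻¹ ≠ kg·m²·s⁻¹, so they cannot be added.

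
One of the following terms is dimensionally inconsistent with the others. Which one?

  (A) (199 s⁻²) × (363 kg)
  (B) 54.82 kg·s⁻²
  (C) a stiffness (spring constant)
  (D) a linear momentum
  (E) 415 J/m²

In SI base units:
  (A) [s⁻²] · [kg] = kg·s⁻²
  (B) kg·s⁻²
  (C) [stiffness (spring constant)] = kg·s⁻²
  (D) [linear momentum] = kg·m·s⁻¹
  (E) J·m⁻² = N·m·m⁻² = kg·s⁻²
All reduce to kg·s⁻² except (D), which is kg·m·s⁻¹.

(D)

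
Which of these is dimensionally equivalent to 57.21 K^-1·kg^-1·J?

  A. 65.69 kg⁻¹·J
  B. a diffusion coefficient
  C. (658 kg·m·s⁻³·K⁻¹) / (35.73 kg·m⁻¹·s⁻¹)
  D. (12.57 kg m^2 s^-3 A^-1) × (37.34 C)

Reference: J·kg⁻¹·K⁻¹ = N·m·kg⁻¹·K⁻¹ = m²·s⁻²·K⁻¹.
Each option:
  A. J·kg⁻¹ = N·m·kg⁻¹ = m²·s⁻²
  B. [diffusion coefficient] = m²·s⁻¹
  C. [kg·m·s⁻³·K⁻¹] / [kg·m⁻¹·s⁻¹] = m²·s⁻²·K⁻¹  ← same
  D. [kg·m²·s⁻³·A⁻¹] · [s·A] = kg·m²·s⁻²
Only C. matches m²·s⁻²·K⁻¹.

C.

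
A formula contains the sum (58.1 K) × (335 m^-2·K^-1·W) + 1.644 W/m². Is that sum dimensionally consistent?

Yes

Work out the base dimensions of each:
  (58.1 K) × (335 m^-2·K^-1·W):  [K] · [kg·s⁻³·K⁻¹] = kg·s⁻³
  1.644 W/m²:  W·m⁻² = J·s⁻¹·m⁻² = kg·s⁻³
Both are kg·s⁻³, so they have the same dimensions and can be added.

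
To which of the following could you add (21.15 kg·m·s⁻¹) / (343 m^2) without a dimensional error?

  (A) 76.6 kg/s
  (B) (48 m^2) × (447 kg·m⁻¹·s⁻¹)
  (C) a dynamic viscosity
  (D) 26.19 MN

Reference: [kg·m·s⁻¹] / [m²] = kg·m⁻¹·s⁻¹.
Each option:
  (A) kg·s⁻¹
  (B) [m²] · [kg·m⁻¹·s⁻¹] = kg·m·s⁻¹
  (C) [dynamic viscosity] = kg·m⁻¹·s⁻¹  ← same
  (D) N = kg·m·s⁻²
Only (C) matches kg·m⁻¹·s⁻¹.

(C)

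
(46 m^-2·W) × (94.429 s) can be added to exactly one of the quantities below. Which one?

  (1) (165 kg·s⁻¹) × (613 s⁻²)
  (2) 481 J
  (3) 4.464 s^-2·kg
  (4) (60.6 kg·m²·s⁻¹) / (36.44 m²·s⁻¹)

Reference: [kg·s⁻³] · [s] = kg·s⁻².
Each option:
  (1) [kg·s⁻¹] · [s⁻²] = kg·s⁻³
  (2) J = N·m = kg·m²·s⁻²
  (3) kg·s⁻²  ← same
  (4) [kg·m²·s⁻¹] / [m²·s⁻¹] = kg
Only (3) matches kg·s⁻².

(3)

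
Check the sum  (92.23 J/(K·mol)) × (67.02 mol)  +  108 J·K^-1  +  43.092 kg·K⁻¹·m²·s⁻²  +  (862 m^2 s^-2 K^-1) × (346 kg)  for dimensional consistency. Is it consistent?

Dimensions:
  (92.23 J/(K·mol)) × (67.02 mol):  [kg·m²·s⁻²·K⁻¹·mol⁻¹] · [mol] = kg·m²·s⁻²·K⁻¹
  108 J·K^-1:  J·K⁻¹ = N·m·K⁻¹ = kg·m²·s⁻²·K⁻¹
  43.092 kg·K⁻¹·m²·s⁻²:  kg·m²·s⁻²·K⁻¹
  (862 m^2 s^-2 K^-1) × (346 kg):  [m²·s⁻²·K⁻¹] · [kg] = kg·m²·s⁻²·K⁻¹
Every term reduces to kg·m²·s⁻²·K⁻¹.

Yes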